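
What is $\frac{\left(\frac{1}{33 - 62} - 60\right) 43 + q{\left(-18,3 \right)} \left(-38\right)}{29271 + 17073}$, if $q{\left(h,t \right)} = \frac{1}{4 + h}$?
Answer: $- \frac{261745}{4703916} \approx -0.055644$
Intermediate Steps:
$\frac{\left(\frac{1}{33 - 62} - 60\right) 43 + q{\left(-18,3 \right)} \left(-38\right)}{29271 + 17073} = \frac{\left(\frac{1}{33 - 62} - 60\right) 43 + \frac{1}{4 - 18} \left(-38\right)}{29271 + 17073} = \frac{\left(\frac{1}{-29} - 60\right) 43 + \frac{1}{-14} \left(-38\right)}{46344} = \left(\left(- \frac{1}{29} - 60\right) 43 - - \frac{19}{7}\right) \frac{1}{46344} = \left(\left(- \frac{1741}{29}\right) 43 + \frac{19}{7}\right) \frac{1}{46344} = \left(- \frac{74863}{29} + \frac{19}{7}\right) \frac{1}{46344} = \left(- \frac{523490}{203}\right) \frac{1}{46344} = - \frac{261745}{4703916}$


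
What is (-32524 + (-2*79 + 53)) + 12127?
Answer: -20502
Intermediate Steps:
(-32524 + (-2*79 + 53)) + 12127 = (-32524 + (-158 + 53)) + 12127 = (-32524 - 105) + 12127 = -32629 + 12127 = -20502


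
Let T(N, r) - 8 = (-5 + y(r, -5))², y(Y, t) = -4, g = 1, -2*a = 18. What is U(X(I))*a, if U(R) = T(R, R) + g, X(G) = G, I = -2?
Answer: -810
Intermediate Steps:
a = -9 (a = -½*18 = -9)
T(N, r) = 89 (T(N, r) = 8 + (-5 - 4)² = 8 + (-9)² = 8 + 81 = 89)
U(R) = 90 (U(R) = 89 + 1 = 90)
U(X(I))*a = 90*(-9) = -810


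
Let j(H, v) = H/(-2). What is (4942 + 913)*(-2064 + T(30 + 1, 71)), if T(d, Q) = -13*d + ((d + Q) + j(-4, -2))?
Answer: -13835365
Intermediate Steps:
j(H, v) = -H/2 (j(H, v) = H*(-½) = -H/2)
T(d, Q) = 2 + Q - 12*d (T(d, Q) = -13*d + ((d + Q) - ½*(-4)) = -13*d + ((Q + d) + 2) = -13*d + (2 + Q + d) = 2 + Q - 12*d)
(4942 + 913)*(-2064 + T(30 + 1, 71)) = (4942 + 913)*(-2064 + (2 + 71 - 12*(30 + 1))) = 5855*(-2064 + (2 + 71 - 12*31)) = 5855*(-2064 + (2 + 71 - 372)) = 5855*(-2064 - 299) = 5855*(-2363) = -13835365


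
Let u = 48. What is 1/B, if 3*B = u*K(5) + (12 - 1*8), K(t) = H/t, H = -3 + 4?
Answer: 15/68 ≈ 0.22059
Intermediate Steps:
H = 1
K(t) = 1/t
B = 68/15 (B = (48/5 + (12 - 1*8))/3 = (48*(1/5) + (12 - 8))/3 = (48/5 + 4)/3 = (1/3)*(68/5) = 68/15 ≈ 4.5333)
1/B = 1/(68/15) = 15/68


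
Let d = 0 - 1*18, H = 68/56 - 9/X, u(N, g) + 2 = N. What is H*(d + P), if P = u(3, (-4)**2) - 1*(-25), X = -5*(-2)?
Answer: 88/35 ≈ 2.5143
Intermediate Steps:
X = 10
u(N, g) = -2 + N
H = 11/35 (H = 68/56 - 9/10 = 68*(1/56) - 9*1/10 = 17/14 - 9/10 = 11/35 ≈ 0.31429)
d = -18 (d = 0 - 18 = -18)
P = 26 (P = (-2 + 3) - 1*(-25) = 1 + 25 = 26)
H*(d + P) = 11*(-18 + 26)/35 = (11/35)*8 = 88/35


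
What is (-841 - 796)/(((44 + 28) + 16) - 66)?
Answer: -1637/22 ≈ -74.409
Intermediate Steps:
(-841 - 796)/(((44 + 28) + 16) - 66) = -1637/((72 + 16) - 66) = -1637/(88 - 66) = -1637/22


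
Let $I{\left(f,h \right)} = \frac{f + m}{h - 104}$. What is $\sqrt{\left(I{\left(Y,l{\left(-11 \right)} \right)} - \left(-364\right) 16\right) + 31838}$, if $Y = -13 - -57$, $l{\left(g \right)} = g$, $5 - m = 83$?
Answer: $\frac{2 \sqrt{124520965}}{115} \approx 194.07$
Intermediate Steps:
$m = -78$ ($m = 5 - 83 = -78$)
$Y = 44$ ($Y = -13 + 57 = 44$)
$I{\left(f,h \right)} = \frac{-78 + f}{-104 + h}$ ($I{\left(f,h \right)} = \frac{f - 78}{h - 104} = \frac{-78 + f}{-104 + h}$)
$\sqrt{\left(I{\left(Y,l{\left(-11 \right)} \right)} - \left(-364\right) 16\right) + 31838} = \sqrt{\left(\frac{-78 + 44}{-104 - 11} - \left(-364\right) 16\right) + 31838} = \sqrt{\left(\frac{1}{-115} \left(-34\right) - -5824\right) + 31838} = \sqrt{\left(\left(- \frac{1}{115}\right) \left(-34\right) + 5824\right) + 31838} = \sqrt{\left(\frac{34}{115} + 5824\right) + 31838} = \sqrt{\frac{669794}{115} + 31838} = \sqrt{\frac{4331164}{115}} = \frac{2 \sqrt{124520965}}{115}$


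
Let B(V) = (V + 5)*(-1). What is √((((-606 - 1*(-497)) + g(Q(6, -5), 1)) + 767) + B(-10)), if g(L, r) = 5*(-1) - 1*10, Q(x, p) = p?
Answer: 18*√2 ≈ 25.456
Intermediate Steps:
B(V) = -5 - V (B(V) = (5 + V)*(-1) = -5 - V)
g(L, r) = -15 (g(L, r) = -5 - 10 = -15)
√((((-606 - 1*(-497)) + g(Q(6, -5), 1)) + 767) + B(-10)) = √((((-606 - 1*(-497)) - 15) + 767) + (-5 - 1*(-10))) = √((((-606 + 497) - 15) + 767) + (-5 + 10)) = √(((-109 - 15) + 767) + 5) = √((-124 + 767) + 5) = √(643 + 5) = √648 = 18*√2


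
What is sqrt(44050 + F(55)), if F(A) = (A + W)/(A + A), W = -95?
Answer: sqrt(5330006)/11 ≈ 209.88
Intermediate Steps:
F(A) = (-95 + A)/(2*A) (F(A) = (A - 95)/(A + A) = (-95 + A)/((2*A)) = (-95 + A)*(1/(2*A)) = (-95 + A)/(2*A))
sqrt(44050 + F(55)) = sqrt(44050 + (1/2)*(-95 + 55)/55) = sqrt(44050 + (1/2)*(1/55)*(-40)) = sqrt(44050 - 4/11) = sqrt(484546/11) = sqrt(5330006)/11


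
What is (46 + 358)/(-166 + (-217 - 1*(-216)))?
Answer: -404/167 ≈ -2.4192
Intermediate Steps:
(46 + 358)/(-166 + (-217 - 1*(-216))) = 404/(-166 + (-217 + 216)) = 404/(-166 - 1) = 404/(-167) = 404*(-1/167) = -404/167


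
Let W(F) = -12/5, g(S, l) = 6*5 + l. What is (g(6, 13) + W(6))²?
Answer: 41209/25 ≈ 1648.4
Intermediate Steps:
g(S, l) = 30 + l
W(F) = -12/5 (W(F) = -12*⅕ = -12/5)
(g(6, 13) + W(6))² = ((30 + 13) - 12/5)² = (43 - 12/5)² = (203/5)² = 41209/25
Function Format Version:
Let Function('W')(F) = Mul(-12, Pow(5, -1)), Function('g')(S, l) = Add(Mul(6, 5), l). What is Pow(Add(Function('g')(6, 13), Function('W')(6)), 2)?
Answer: Rational(41209, 25) ≈ 1648.4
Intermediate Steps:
Function('g')(S, l) = Add(30, l)
Function('W')(F) = Rational(-12, 5) (Function('W')(F) = Mul(-12, Rational(1, 5)) = Rational(-12, 5))
Pow(Add(Function('g')(6, 13), Function('W')(6)), 2) = Pow(Add(Add(30, 13), Rational(-12, 5)), 2) = Pow(Add(43, Rational(-12, 5)), 2) = Pow(Rational(203, 5), 2) = Rational(41209, 25)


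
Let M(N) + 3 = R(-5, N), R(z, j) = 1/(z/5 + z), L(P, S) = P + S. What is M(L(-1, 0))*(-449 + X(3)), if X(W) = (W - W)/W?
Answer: 8531/6 ≈ 1421.8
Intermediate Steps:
R(z, j) = 5/(6*z) (R(z, j) = 1/(z*(⅕) + z) = 1/(z/5 + z) = 1/(6*z/5) = 5/(6*z))
M(N) = -19/6 (M(N) = -3 + (⅚)/(-5) = -3 + (⅚)*(-⅕) = -3 - ⅙ = -19/6)
X(W) = 0 (X(W) = 0/W = 0)
M(L(-1, 0))*(-449 + X(3)) = -19*(-449 + 0)/6 = -19/6*(-449) = 8531/6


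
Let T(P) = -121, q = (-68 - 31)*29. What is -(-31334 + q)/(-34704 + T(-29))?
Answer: -6841/6965 ≈ -0.98220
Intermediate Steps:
q = -2871 (q = -99*29 = -2871)
-(-31334 + q)/(-34704 + T(-29)) = -(-31334 - 2871)/(-34704 - 121) = -(-34205)/(-34825) = -(-34205)*(-1)/34825 = -1*6841/6965 = -6841/6965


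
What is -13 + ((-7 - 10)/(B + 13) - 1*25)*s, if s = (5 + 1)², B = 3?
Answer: -3805/4 ≈ -951.25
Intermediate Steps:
s = 36 (s = 6² = 36)
-13 + ((-7 - 10)/(B + 13) - 1*25)*s = -13 + ((-7 - 10)/(3 + 13) - 1*25)*36 = -13 + (-17/16 - 25)*36 = -13 - 417/16*36 = -13 - 3753/4 = -3805/4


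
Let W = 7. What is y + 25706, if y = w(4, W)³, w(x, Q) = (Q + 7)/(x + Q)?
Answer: 34217430/1331 ≈ 25708.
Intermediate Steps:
w(x, Q) = (7 + Q)/(Q + x)
y = 2744/1331 (y = ((7 + 7)/(7 + 4))³ = (14/11)³ = 2744/1331 ≈ 2.0616)
y + 25706 = 2744/1331 + 25706 = 34217430/1331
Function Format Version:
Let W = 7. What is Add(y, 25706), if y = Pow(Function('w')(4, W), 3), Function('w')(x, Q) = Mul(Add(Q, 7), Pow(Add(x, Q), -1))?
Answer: Rational(34217430, 1331) ≈ 25708.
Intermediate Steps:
Function('w')(x, Q) = Mul(Pow(Add(Q, x), -1), Add(7, Q)) (Function('w')(x, Q) = Mul(Add(7, Q), Pow(Add(Q, x), -1)) = Mul(Pow(Add(Q, x), -1), Add(7, Q)))
y = Rational(2744, 1331) (y = Pow(Mul(Pow(Add(7, 4), -1), Add(7, 7)), 3) = Pow(Mul(Pow(11, -1), 14), 3) = Pow(Mul(Rational(1, 11), 14), 3) = Pow(Rational(14, 11), 3) = Rational(2744, 1331) ≈ 2.0616)
Add(y, 25706) = Add(Rational(2744, 1331), 25706) = Rational(34217430, 1331)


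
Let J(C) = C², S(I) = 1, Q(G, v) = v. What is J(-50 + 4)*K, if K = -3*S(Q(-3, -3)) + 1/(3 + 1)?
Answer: -5819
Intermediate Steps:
K = -11/4 (K = -3*1 + 1/(3 + 1) = -3 + 1/4 = -3 + ¼ = -11/4 ≈ -2.7500)
J(-50 + 4)*K = (-50 + 4)²*(-11/4) = (-46)²*(-11/4) = 2116*(-11/4) = -5819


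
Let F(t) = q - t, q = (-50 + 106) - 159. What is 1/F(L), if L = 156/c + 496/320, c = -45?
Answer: -12/1213 ≈ -0.0098928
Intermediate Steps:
L = -23/12 (L = 156/(-45) + 496/320 = 156*(-1/45) + 496*(1/320) = -52/15 + 31/20 = -23/12 ≈ -1.9167)
q = -103 (q = 56 - 159 = -103)
F(t) = -103 - t
1/F(L) = 1/(-103 - 1*(-23/12)) = 1/(-103 + 23/12) = 1/(-1213/12) = -12/1213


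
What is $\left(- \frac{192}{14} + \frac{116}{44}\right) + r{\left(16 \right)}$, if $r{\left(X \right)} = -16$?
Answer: $- \frac{2085}{77} \approx -27.078$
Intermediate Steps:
$\left(- \frac{192}{14} + \frac{116}{44}\right) + r{\left(16 \right)} = \left(- \frac{192}{14} + \frac{116}{44}\right) - 16 = \left(\left(-192\right) \frac{1}{14} + 116 \cdot \frac{1}{44}\right) - 16 = \left(- \frac{96}{7} + \frac{29}{11}\right) - 16 = - \frac{853}{77} - 16 = - \frac{2085}{77}$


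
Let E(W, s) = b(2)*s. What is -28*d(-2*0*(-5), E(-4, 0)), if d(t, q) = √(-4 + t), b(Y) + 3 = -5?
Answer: -56*I ≈ -56.0*I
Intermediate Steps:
b(Y) = -8 (b(Y) = -3 - 5 = -8)
E(W, s) = -8*s
-28*d(-2*0*(-5), E(-4, 0)) = -28*√(-4 - 2*0*(-5)) = -28*√(-4 + 0*(-5)) = -28*√(-4 + 0) = -56*I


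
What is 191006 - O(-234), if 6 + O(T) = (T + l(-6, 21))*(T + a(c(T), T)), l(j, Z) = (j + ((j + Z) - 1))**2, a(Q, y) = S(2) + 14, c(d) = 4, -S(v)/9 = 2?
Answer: 150552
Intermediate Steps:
S(v) = -18 (S(v) = -9*2 = -18)
a(Q, y) = -4 (a(Q, y) = -18 + 14 = -4)
l(j, Z) = (-1 + Z + 2*j)**2 (l(j, Z) = (j + ((Z + j) - 1))**2 = (j + (-1 + Z + j))**2 = (-1 + Z + 2*j)**2)
O(T) = -6 + (-4 + T)*(64 + T) (O(T) = -6 + (T + (-1 + 21 + 2*(-6))**2)*(T - 4) = -6 + (T + (-1 + 21 - 12)**2)*(-4 + T) = -6 + (T + 8**2)*(-4 + T) = -6 + (T + 64)*(-4 + T) = -6 + (64 + T)*(-4 + T) = -6 + (-4 + T)*(64 + T))
191006 - O(-234) = 191006 - (-262 + (-234)**2 + 60*(-234)) = 191006 - (-262 + 54756 - 14040) = 191006 - 1*40454 = 191006 - 40454 = 150552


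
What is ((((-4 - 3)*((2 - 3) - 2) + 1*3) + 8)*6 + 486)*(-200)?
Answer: -135600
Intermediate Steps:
((((-4 - 3)*((2 - 3) - 2) + 1*3) + 8)*6 + 486)*(-200) = (((-7*(-1 - 2) + 3) + 8)*6 + 486)*(-200) = (((-7*(-3) + 3) + 8)*6 + 486)*(-200) = (((21 + 3) + 8)*6 + 486)*(-200) = ((24 + 8)*6 + 486)*(-200) = (32*6 + 486)*(-200) = (192 + 486)*(-200) = 678*(-200) = -135600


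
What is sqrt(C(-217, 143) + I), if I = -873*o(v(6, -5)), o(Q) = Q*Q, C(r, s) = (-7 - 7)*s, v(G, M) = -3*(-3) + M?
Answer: I*sqrt(15970) ≈ 126.37*I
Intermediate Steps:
v(G, M) = 9 + M
C(r, s) = -14*s
o(Q) = Q**2
I = -13968 (I = -873*(9 - 5)**2 = -873*4**2 = -873*16 = -13968)
sqrt(C(-217, 143) + I) = sqrt(-14*143 - 13968) = sqrt(-2002 - 13968) = sqrt(-15970) = I*sqrt(15970)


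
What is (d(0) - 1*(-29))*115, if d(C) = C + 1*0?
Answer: 3335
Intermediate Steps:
d(C) = C (d(C) = C + 0 = C)
(d(0) - 1*(-29))*115 = (0 - 1*(-29))*115 = (0 + 29)*115 = 29*115 = 3335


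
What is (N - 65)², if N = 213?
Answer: 21904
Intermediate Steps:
(N - 65)² = (213 - 65)² = 148² = 21904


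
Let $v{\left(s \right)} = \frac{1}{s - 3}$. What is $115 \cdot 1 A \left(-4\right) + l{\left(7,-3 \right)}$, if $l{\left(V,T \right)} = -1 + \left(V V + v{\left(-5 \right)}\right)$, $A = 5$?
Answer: $- \frac{18017}{8} \approx -2252.1$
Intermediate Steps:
$v{\left(s \right)} = \frac{1}{-3 + s}$
$l{\left(V,T \right)} = - \frac{9}{8} + V^{2}$ ($l{\left(V,T \right)} = -1 + \left(V V + \frac{1}{-3 - 5}\right) = -1 + \left(V^{2} + \frac{1}{-8}\right) = -1 + \left(V^{2} - \frac{1}{8}\right) = -1 + \left(- \frac{1}{8} + V^{2}\right) = - \frac{9}{8} + V^{2}$)
$115 \cdot 1 A \left(-4\right) + l{\left(7,-3 \right)} = 115 \cdot 1 \cdot 5 \left(-4\right) - \left(\frac{9}{8} - 7^{2}\right) = 115 \cdot 5 \left(-4\right) + \left(- \frac{9}{8} + 49\right) = 115 \left(-20\right) + \frac{383}{8} = -2300 + \frac{383}{8} = - \frac{18017}{8}$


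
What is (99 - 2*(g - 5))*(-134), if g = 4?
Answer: -13534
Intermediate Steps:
(99 - 2*(g - 5))*(-134) = (99 - 2*(4 - 5))*(-134) = (99 - 2*(-1))*(-134) = (99 + 2)*(-134) = 101*(-134) = -13534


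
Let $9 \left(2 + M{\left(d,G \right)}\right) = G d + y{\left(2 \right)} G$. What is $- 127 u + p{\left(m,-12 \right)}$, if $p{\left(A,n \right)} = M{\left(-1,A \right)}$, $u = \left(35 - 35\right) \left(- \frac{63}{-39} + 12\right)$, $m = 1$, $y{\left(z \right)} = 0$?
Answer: $- \frac{19}{9} \approx -2.1111$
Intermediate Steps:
$M{\left(d,G \right)} = -2 + \frac{G d}{9}$ ($M{\left(d,G \right)} = -2 + \frac{G d + 0 G}{9} = -2 + \frac{G d + 0}{9} = -2 + \frac{G d}{9}$)
$u = 0$ ($u = 0 \left(\left(-63\right) \left(- \frac{1}{39}\right) + 12\right) = 0 \left(\frac{21}{13} + 12\right) = 0 \cdot \frac{177}{13} = 0$)
$p{\left(A,n \right)} = -2 - \frac{A}{9}$ ($p{\left(A,n \right)} = -2 + \frac{1}{9} A \left(-1\right) = -2 - \frac{A}{9}$)
$- 127 u + p{\left(m,-12 \right)} = \left(-127\right) 0 - \frac{19}{9} = 0 - \frac{19}{9} = - \frac{19}{9}$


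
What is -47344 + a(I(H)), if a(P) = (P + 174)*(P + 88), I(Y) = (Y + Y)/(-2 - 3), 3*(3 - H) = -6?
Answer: -32552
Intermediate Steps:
H = 5 (H = 3 - ⅓*(-6) = 3 + 2 = 5)
I(Y) = -2*Y/5 (I(Y) = (2*Y)/(-5) = (2*Y)*(-⅕) = -2*Y/5)
a(P) = (88 + P)*(174 + P) (a(P) = (174 + P)*(88 + P) = (88 + P)*(174 + P))
-47344 + a(I(H)) = -47344 + (15312 + (-⅖*5)² + 262*(-⅖*5)) = -47344 + (15312 + (-2)² + 262*(-2)) = -47344 + (15312 + 4 - 524) = -47344 + 14792 = -32552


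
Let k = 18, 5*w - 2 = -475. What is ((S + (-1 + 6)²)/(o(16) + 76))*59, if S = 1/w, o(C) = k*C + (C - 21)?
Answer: 697380/169807 ≈ 4.1069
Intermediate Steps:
w = -473/5 (w = ⅖ + (⅕)*(-475) = ⅖ - 95 = -473/5 ≈ -94.600)
o(C) = -21 + 19*C (o(C) = 18*C + (C - 21) = 18*C + (-21 + C) = -21 + 19*C)
S = -5/473 (S = 1/(-473/5) = -5/473 ≈ -0.010571)
((S + (-1 + 6)²)/(o(16) + 76))*59 = ((-5/473 + (-1 + 6)²)/((-21 + 19*16) + 76))*59 = ((-5/473 + 5²)/((-21 + 304) + 76))*59 = ((-5/473 + 25)/(283 + 76))*59 = ((11820/473)/359)*59 = ((11820/473)*(1/359))*59 = (11820/169807)*59 = 697380/169807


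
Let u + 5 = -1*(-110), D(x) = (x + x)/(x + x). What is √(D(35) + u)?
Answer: √106 ≈ 10.296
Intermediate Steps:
D(x) = 1 (D(x) = (2*x)/((2*x)) = (2*x)*(1/(2*x)) = 1)
u = 105 (u = -5 - 1*(-110) = -5 + 110 = 105)
√(D(35) + u) = √(1 + 105) = √106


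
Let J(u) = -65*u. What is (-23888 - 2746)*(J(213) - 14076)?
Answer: 743647914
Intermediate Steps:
(-23888 - 2746)*(J(213) - 14076) = (-23888 - 2746)*(-65*213 - 14076) = -26634*(-13845 - 14076) = -26634*(-27921) = 743647914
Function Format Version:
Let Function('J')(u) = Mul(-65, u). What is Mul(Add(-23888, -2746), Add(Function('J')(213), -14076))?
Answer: 743647914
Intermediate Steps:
Mul(Add(-23888, -2746), Add(Function('J')(213), -14076)) = Mul(Add(-23888, -2746), Add(Mul(-65, 213), -14076)) = Mul(-26634, Add(-13845, -14076)) = Mul(-26634, -27921) = 743647914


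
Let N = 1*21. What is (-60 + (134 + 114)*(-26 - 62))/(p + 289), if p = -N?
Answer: -5471/67 ≈ -81.657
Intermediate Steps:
N = 21
p = -21 (p = -1*21 = -21)
(-60 + (134 + 114)*(-26 - 62))/(p + 289) = (-60 + (134 + 114)*(-26 - 62))/(-21 + 289) = (-60 + 248*(-88))/268 = (-60 - 21824)*(1/268) = -21884*1/268 = -5471/67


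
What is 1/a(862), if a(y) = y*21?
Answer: 1/18102 ≈ 5.5243e-5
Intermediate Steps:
a(y) = 21*y
1/a(862) = 1/(21*862) = 1/18102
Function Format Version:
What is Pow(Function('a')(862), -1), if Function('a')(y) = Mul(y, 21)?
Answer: Rational(1, 18102) ≈ 5.5243e-5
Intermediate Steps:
Function('a')(y) = Mul(21, y)
Pow(Function('a')(862), -1) = Pow(Mul(21, 862), -1) = Pow(18102, -1) = Rational(1, 18102)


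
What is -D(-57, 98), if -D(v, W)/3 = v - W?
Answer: -465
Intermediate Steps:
D(v, W) = -3*v + 3*W (D(v, W) = -3*(v - W) = -3*v + 3*W)
-D(-57, 98) = -(-3*(-57) + 3*98) = -(171 + 294) = -1*465 = -465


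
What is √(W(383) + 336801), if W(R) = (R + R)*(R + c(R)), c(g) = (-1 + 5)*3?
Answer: √639371 ≈ 799.61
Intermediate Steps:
c(g) = 12 (c(g) = 4*3 = 12)
W(R) = 2*R*(12 + R) (W(R) = (R + R)*(R + 12) = (2*R)*(12 + R) = 2*R*(12 + R))
√(W(383) + 336801) = √(2*383*(12 + 383) + 336801) = √(2*383*395 + 336801) = √(302570 + 336801) = √639371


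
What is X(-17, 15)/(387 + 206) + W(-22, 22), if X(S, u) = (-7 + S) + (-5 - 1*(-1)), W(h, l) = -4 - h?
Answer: 10646/593 ≈ 17.953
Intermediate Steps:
X(S, u) = -11 + S (X(S, u) = (-7 + S) + (-5 + 1) = (-7 + S) - 4 = -11 + S)
X(-17, 15)/(387 + 206) + W(-22, 22) = (-11 - 17)/(387 + 206) + (-4 - 1*(-22)) = -28/593 + (-4 + 22) = -28*1/593 + 18 = -28/593 + 18 = 10646/593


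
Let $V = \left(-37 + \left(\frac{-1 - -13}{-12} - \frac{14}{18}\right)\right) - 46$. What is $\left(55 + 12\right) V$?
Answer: $- \frac{51121}{9} \approx -5680.1$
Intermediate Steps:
$V = - \frac{763}{9}$ ($V = \left(-37 + \left(\left(-1 + 13\right) \left(- \frac{1}{12}\right) - \frac{7}{9}\right)\right) - 46 = \left(-37 + \left(12 \left(- \frac{1}{12}\right) - \frac{7}{9}\right)\right) - 46 = \left(-37 - \frac{16}{9}\right) - 46 = - \frac{349}{9} - 46 = - \frac{763}{9} \approx -84.778$)
$\left(55 + 12\right) V = \left(55 + 12\right) \left(- \frac{763}{9}\right) = 67 \left(- \frac{763}{9}\right) = - \frac{51121}{9}$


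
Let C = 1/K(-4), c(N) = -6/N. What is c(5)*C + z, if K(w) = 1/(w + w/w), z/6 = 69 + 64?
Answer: 4008/5 ≈ 801.60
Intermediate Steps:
z = 798 (z = 6*(69 + 64) = 6*133 = 798)
K(w) = 1/(1 + w) (K(w) = 1/(w + 1) = 1/(1 + w))
C = -3 (C = 1/(1/(1 - 4)) = 1/(1/(-3)) = 1/(-⅓) = -3)
c(5)*C + z = -6/5*(-3) + 798 = 18/5 + 798 = 4008/5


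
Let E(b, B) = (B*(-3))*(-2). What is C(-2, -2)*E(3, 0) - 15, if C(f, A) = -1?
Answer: -15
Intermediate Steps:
E(b, B) = 6*B (E(b, B) = -3*B*(-2) = 6*B)
C(-2, -2)*E(3, 0) - 15 = -6*0 - 15 = -1*0 - 15 = 0 - 15 = -15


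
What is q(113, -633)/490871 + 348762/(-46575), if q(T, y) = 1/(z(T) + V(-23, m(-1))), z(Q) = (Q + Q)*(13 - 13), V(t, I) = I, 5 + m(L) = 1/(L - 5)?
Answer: -1769037327404/236243940525 ≈ -7.4882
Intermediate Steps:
m(L) = -5 + 1/(-5 + L) (m(L) = -5 + 1/(L - 5) = -5 + 1/(-5 + L))
z(Q) = 0 (z(Q) = (2*Q)*0 = 0)
q(T, y) = -6/31 (q(T, y) = 1/(0 + (26 - 5*(-1))/(-5 - 1)) = 1/(0 + (26 + 5)/(-6)) = 1/(0 - 1/6*31) = 1/(0 - 31/6) = 1/(-31/6) = -6/31)
q(113, -633)/490871 + 348762/(-46575) = -6/31/490871 + 348762/(-46575) = -6/31*1/490871 + 348762*(-1/46575) = -6/15217001 - 116254/15525 = -1769037327404/236243940525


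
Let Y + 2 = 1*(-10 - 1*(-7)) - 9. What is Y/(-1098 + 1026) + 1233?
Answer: 44395/36 ≈ 1233.2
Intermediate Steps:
Y = -14 (Y = -2 + (1*(-10 - 1*(-7)) - 9) = -2 + (1*(-10 + 7) - 9) = -2 + (1*(-3) - 9) = -2 + (-3 - 9) = -2 - 12 = -14)
Y/(-1098 + 1026) + 1233 = -14/(-1098 + 1026) + 1233 = -14/(-72) + 1233 = -1/72*(-14) + 1233 = 7/36 + 1233 = 44395/36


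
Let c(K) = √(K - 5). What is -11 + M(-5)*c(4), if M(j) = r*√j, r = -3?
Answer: -11 + 3*√5 ≈ -4.2918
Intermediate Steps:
M(j) = -3*√j
c(K) = √(-5 + K)
-11 + M(-5)*c(4) = -11 + (-3*I*√5)*√(-5 + 4) = -11 + (-3*I*√5)*√(-1) = -11 + (-3*I*√5)*I = -11 + 3*√5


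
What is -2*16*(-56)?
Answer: 1792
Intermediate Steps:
-2*16*(-56) = -32*(-56) = 1792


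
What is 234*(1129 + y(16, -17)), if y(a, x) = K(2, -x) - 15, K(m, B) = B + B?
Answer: 268632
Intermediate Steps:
K(m, B) = 2*B
y(a, x) = -15 - 2*x (y(a, x) = 2*(-x) - 15 = -2*x - 15 = -15 - 2*x)
234*(1129 + y(16, -17)) = 234*(1129 + (-15 - 2*(-17))) = 234*(1129 + (-15 + 34)) = 234*(1129 + 19) = 234*1148 = 268632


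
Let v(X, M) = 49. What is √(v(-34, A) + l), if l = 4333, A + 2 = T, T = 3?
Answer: √4382 ≈ 66.197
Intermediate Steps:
A = 1 (A = -2 + 3 = 1)
√(v(-34, A) + l) = √(49 + 4333) = √4382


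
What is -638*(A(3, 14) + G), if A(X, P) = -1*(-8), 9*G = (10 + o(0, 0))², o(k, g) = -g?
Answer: -109736/9 ≈ -12193.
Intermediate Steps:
G = 100/9 (G = (10 - 1*0)²/9 = (10 + 0)²/9 = (⅑)*10² = (⅑)*100 = 100/9 ≈ 11.111)
A(X, P) = 8
-638*(A(3, 14) + G) = -638*(8 + 100/9) = -638*172/9 = -109736/9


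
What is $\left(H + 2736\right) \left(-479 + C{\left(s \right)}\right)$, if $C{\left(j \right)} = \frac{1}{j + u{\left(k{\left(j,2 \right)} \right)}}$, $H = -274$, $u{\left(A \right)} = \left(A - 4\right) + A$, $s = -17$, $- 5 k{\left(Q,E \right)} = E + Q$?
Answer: $- \frac{17691932}{15} \approx -1.1795 \cdot 10^{6}$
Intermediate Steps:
$k{\left(Q,E \right)} = - \frac{E}{5} - \frac{Q}{5}$ ($k{\left(Q,E \right)} = - \frac{E + Q}{5} = - \frac{E}{5} - \frac{Q}{5}$)
$u{\left(A \right)} = -4 + 2 A$ ($u{\left(A \right)} = \left(-4 + A\right) + A = -4 + 2 A$)
$C{\left(j \right)} = \frac{1}{- \frac{24}{5} + \frac{3 j}{5}}$ ($C{\left(j \right)} = \frac{1}{j + \left(-4 + 2 \left(\left(- \frac{1}{5}\right) 2 - \frac{j}{5}\right)\right)} = \frac{1}{j + \left(-4 + 2 \left(- \frac{2}{5} - \frac{j}{5}\right)\right)} = \frac{1}{j - \left(\frac{24}{5} + \frac{2 j}{5}\right)} = \frac{1}{- \frac{24}{5} + \frac{3 j}{5}}$)
$\left(H + 2736\right) \left(-479 + C{\left(s \right)}\right) = \left(-274 + 2736\right) \left(-479 + \frac{5}{3 \left(-8 - 17\right)}\right) = 2462 \left(-479 + \frac{5}{3 \left(-25\right)}\right) = 2462 \left(-479 + \frac{5}{3} \left(- \frac{1}{25}\right)\right) = 2462 \left(-479 - \frac{1}{15}\right) = 2462 \left(- \frac{7186}{15}\right) = - \frac{17691932}{15}$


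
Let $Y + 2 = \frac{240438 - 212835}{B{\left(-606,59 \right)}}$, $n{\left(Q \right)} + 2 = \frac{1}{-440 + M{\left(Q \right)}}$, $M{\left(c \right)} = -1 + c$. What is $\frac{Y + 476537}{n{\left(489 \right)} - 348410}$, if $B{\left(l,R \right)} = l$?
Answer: $- \frac{2310020856}{1689101275} \approx -1.3676$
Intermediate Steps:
$n{\left(Q \right)} = -2 + \frac{1}{-441 + Q}$ ($n{\left(Q \right)} = -2 + \frac{1}{-440 + \left(-1 + Q\right)} = -2 + \frac{1}{-441 + Q}$)
$Y = - \frac{9605}{202}$ ($Y = -2 + \frac{240438 - 212835}{-606} = -2 + 27603 \left(- \frac{1}{606}\right) = -2 - \frac{9201}{202} = - \frac{9605}{202} \approx -47.549$)
$\frac{Y + 476537}{n{\left(489 \right)} - 348410} = \frac{- \frac{9605}{202} + 476537}{\frac{883 - 978}{-441 + 489} - 348410} = \frac{96250869}{202 \left(\frac{883 - 978}{48} - 348410\right)} = \frac{96250869}{202 \left(\frac{1}{48} \left(-95\right) - 348410\right)} = \frac{96250869}{202 \left(- \frac{95}{48} - 348410\right)} = \frac{96250869}{202 \left(- \frac{16723775}{48}\right)} = \frac{96250869}{202} \left(- \frac{48}{16723775}\right) = - \frac{2310020856}{1689101275}$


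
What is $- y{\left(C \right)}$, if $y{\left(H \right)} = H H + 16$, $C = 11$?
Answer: $-137$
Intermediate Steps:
$y{\left(H \right)} = 16 + H^{2}$ ($y{\left(H \right)} = H^{2} + 16 = 16 + H^{2}$)
$- y{\left(C \right)} = - (16 + 11^{2}) = - (16 + 121) = \left(-1\right) 137 = -137$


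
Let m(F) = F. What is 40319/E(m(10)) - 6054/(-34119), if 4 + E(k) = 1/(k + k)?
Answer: -9170800318/898467 ≈ -10207.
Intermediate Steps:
E(k) = -4 + 1/(2*k) (E(k) = -4 + 1/(k + k) = -4 + 1/(2*k))
40319/E(m(10)) - 6054/(-34119) = 40319/(-4 + (½)/10) - 6054/(-34119) = 40319/(-4 + (½)*(⅒)) - 6054*(-1/34119) = 40319/(-4 + 1/20) + 2018/11373 = 40319/(-79/20) + 2018/11373 = 40319*(-20/79) + 2018/11373 = -806380/79 + 2018/11373 = -9170800318/898467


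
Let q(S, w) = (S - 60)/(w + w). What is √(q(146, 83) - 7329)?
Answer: 2*I*√12621478/83 ≈ 85.607*I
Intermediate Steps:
q(S, w) = (-60 + S)/(2*w) (q(S, w) = (-60 + S)/((2*w)) = (-60 + S)*(1/(2*w)) = (-60 + S)/(2*w))
√(q(146, 83) - 7329) = √((½)*(-60 + 146)/83 - 7329) = √((½)*(1/83)*86 - 7329) = √(43/83 - 7329) = √(-608264/83) = 2*I*√12621478/83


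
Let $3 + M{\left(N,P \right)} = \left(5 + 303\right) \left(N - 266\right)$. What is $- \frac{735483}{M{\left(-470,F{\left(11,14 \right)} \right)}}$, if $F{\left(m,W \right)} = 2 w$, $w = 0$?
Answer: $\frac{735483}{226691} \approx 3.2444$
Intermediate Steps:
$F{\left(m,W \right)} = 0$ ($F{\left(m,W \right)} = 2 \cdot 0 = 0$)
$M{\left(N,P \right)} = -81931 + 308 N$ ($M{\left(N,P \right)} = -3 + \left(5 + 303\right) \left(N - 266\right) = -3 + 308 \left(-266 + N\right) = -3 + \left(-81928 + 308 N\right) = -81931 + 308 N$)
$- \frac{735483}{M{\left(-470,F{\left(11,14 \right)} \right)}} = - \frac{735483}{-81931 + 308 \left(-470\right)} = - \frac{735483}{-81931 - 144760} = - \frac{735483}{-226691} = \left(-735483\right) \left(- \frac{1}{226691}\right) = \frac{735483}{226691}$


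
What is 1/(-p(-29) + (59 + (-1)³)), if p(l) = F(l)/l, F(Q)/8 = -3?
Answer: 29/1658 ≈ 0.017491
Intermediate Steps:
F(Q) = -24 (F(Q) = 8*(-3) = -24)
p(l) = -24/l
1/(-p(-29) + (59 + (-1)³)) = 1/(-(-24)/(-29) + (59 + (-1)³)) = 1/(-(-24)*(-1)/29 + (59 - 1)) = 1/(-1*24/29 + 58) = 1/(-24/29 + 58) = 1/(1658/29) = 29/1658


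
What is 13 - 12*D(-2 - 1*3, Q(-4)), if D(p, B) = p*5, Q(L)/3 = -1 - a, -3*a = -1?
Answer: 313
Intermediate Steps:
a = 1/3 (a = -1/3*(-1) = 1/3 ≈ 0.33333)
Q(L) = -4 (Q(L) = 3*(-1 - 1*1/3) = 3*(-1 - 1/3) = 3*(-4/3) = -4)
D(p, B) = 5*p
13 - 12*D(-2 - 1*3, Q(-4)) = 13 - 60*(-2 - 1*3) = 13 - 60*(-2 - 3) = 13 - 60*(-5) = 13 - 12*(-25) = 13 + 300 = 313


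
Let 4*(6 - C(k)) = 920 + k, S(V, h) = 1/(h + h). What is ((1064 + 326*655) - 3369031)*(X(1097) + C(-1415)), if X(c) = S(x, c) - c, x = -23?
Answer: 13388348569167/4388 ≈ 3.0511e+9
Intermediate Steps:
S(V, h) = 1/(2*h)
C(k) = -224 - k/4 (C(k) = 6 - (920 + k)/4 = 6 + (-230 - k/4) = -224 - k/4)
X(c) = 1/(2*c) - c
((1064 + 326*655) - 3369031)*(X(1097) + C(-1415)) = ((1064 + 326*655) - 3369031)*(((½)/1097 - 1*1097) + (-224 - ¼*(-1415))) = ((1064 + 213530) - 3369031)*(((½)*(1/1097) - 1097) + (-224 + 1415/4)) = (214594 - 3369031)*((1/2194 - 1097) + 519/4) = -3154437*(-2406817/2194 + 519/4) = -3154437*(-4244291/4388) = 13388348569167/4388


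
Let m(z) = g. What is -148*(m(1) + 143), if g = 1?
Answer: -21312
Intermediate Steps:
m(z) = 1
-148*(m(1) + 143) = -148*(1 + 143) = -148*144 = -21312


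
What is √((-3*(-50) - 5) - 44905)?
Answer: 2*I*√11190 ≈ 211.57*I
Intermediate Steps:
√((-3*(-50) - 5) - 44905) = √((150 - 5) - 44905) = √(145 - 44905) = √(-44760) = 2*I*√11190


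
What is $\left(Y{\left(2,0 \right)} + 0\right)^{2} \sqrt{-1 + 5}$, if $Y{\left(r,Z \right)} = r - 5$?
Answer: $18$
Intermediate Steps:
$Y{\left(r,Z \right)} = -5 + r$
$\left(Y{\left(2,0 \right)} + 0\right)^{2} \sqrt{-1 + 5} = \left(\left(-5 + 2\right) + 0\right)^{2} \sqrt{-1 + 5} = \left(-3 + 0\right)^{2} \sqrt{4} = \left(-3\right)^{2} \cdot 2 = 9 \cdot 2 = 18$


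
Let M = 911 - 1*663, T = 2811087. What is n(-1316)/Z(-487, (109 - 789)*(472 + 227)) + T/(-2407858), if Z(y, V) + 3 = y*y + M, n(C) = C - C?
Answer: -2811087/2407858 ≈ -1.1675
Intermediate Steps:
M = 248 (M = 911 - 663 = 248)
n(C) = 0
Z(y, V) = 245 + y² (Z(y, V) = -3 + (y*y + 248) = -3 + (y² + 248) = -3 + (248 + y²) = 245 + y²)
n(-1316)/Z(-487, (109 - 789)*(472 + 227)) + T/(-2407858) = 0/(245 + (-487)²) + 2811087/(-2407858) = 0/(245 + 237169) + 2811087*(-1/2407858) = 0/237414 - 2811087/2407858 = 0*(1/237414) - 2811087/2407858 = 0 - 2811087/2407858 = -2811087/2407858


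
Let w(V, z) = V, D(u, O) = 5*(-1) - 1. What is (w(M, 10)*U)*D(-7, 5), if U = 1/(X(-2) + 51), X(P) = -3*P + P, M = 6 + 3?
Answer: -54/55 ≈ -0.98182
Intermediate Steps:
M = 9
D(u, O) = -6 (D(u, O) = -5 - 1 = -6)
X(P) = -2*P
U = 1/55 (U = 1/(-2*(-2) + 51) = 1/(4 + 51) = 1/55 ≈ 0.018182)
(w(M, 10)*U)*D(-7, 5) = (9*(1/55))*(-6) = (9/55)*(-6) = -54/55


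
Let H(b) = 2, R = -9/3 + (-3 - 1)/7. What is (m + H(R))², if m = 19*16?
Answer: 93636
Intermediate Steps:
R = -25/7 (R = -9*⅓ - 4*⅐ = -3 - 4/7 = -25/7 ≈ -3.5714)
m = 304
(m + H(R))² = (304 + 2)² = 306² = 93636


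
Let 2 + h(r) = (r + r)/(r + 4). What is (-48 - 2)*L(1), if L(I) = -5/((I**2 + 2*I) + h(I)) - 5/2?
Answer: 2125/7 ≈ 303.57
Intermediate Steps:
h(r) = -2 + 2*r/(4 + r) (h(r) = -2 + (r + r)/(r + 4) = -2 + (2*r)/(4 + r) = -2 + 2*r/(4 + r))
L(I) = -5/2 - 5/(I**2 - 8/(4 + I) + 2*I) (L(I) = -5/((I**2 + 2*I) - 8/(4 + I)) - 5/2 = -5/(I**2 - 8/(4 + I) + 2*I) - 5*1/2 = -5/(I**2 - 8/(4 + I) + 2*I) - 5/2 = -5/2 - 5/(I**2 - 8/(4 + I) + 2*I))
(-48 - 2)*L(1) = (-48 - 2)*(5*(8 - (4 + 1)*(2 + 1**2 + 2*1))/(2*(-8 + 1*(2 + 1)*(4 + 1)))) = -125*(8 - 1*5*(2 + 1 + 2))/(-8 + 1*3*5) = -125*(8 - 1*5*5)/(-8 + 15) = -125*(8 - 25)/7 = -125*(-17)/7 = -50*(-85/14) = 2125/7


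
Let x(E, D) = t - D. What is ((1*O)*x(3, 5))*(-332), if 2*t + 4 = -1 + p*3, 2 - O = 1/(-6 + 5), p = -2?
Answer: 10458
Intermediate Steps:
O = 3 (O = 2 - 1/(-6 + 5) = 2 - 1/(-1) = 2 - 1*(-1) = 2 + 1 = 3)
t = -11/2 (t = -2 + (-1 - 2*3)/2 = -2 + (-1 - 6)/2 = -2 + (½)*(-7) = -2 - 7/2 = -11/2 ≈ -5.5000)
x(E, D) = -11/2 - D
((1*O)*x(3, 5))*(-332) = ((1*3)*(-11/2 - 1*5))*(-332) = (3*(-11/2 - 5))*(-332) = (3*(-21/2))*(-332) = -63/2*(-332) = 10458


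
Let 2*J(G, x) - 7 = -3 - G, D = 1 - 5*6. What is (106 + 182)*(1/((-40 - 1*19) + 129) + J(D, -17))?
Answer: 166464/35 ≈ 4756.1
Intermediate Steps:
D = -29 (D = 1 - 30 = -29)
J(G, x) = 2 - G/2 (J(G, x) = 7/2 + (-3 - G)/2 = 7/2 + (-3/2 - G/2) = 2 - G/2)
(106 + 182)*(1/((-40 - 1*19) + 129) + J(D, -17)) = (106 + 182)*(1/((-40 - 1*19) + 129) + (2 - 1/2*(-29))) = 288*(1/((-40 - 19) + 129) + (2 + 29/2)) = 288*(1/(-59 + 129) + 33/2) = 288*(1/70 + 33/2) = 288*(578/35) = 166464/35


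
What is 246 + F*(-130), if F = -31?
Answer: 4276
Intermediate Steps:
246 + F*(-130) = 246 - 31*(-130) = 246 + 4030 = 4276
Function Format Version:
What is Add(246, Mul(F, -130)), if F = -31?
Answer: 4276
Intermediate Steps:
Add(246, Mul(F, -130)) = Add(246, Mul(-31, -130)) = Add(246, 4030) = 4276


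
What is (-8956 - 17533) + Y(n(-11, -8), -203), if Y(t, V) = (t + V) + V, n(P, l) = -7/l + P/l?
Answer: -107571/4 ≈ -26893.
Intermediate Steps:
Y(t, V) = t + 2*V (Y(t, V) = (V + t) + V = t + 2*V)
(-8956 - 17533) + Y(n(-11, -8), -203) = (-8956 - 17533) + ((-7 - 11)/(-8) + 2*(-203)) = -26489 + (-1/8*(-18) - 406) = -26489 + (9/4 - 406) = -26489 - 1615/4 = -107571/4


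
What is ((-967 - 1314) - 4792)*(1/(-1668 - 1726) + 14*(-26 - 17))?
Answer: 14451475797/3394 ≈ 4.2580e+6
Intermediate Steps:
((-967 - 1314) - 4792)*(1/(-1668 - 1726) + 14*(-26 - 17)) = (-2281 - 4792)*(1/(-3394) + 14*(-43)) = -7073*(-1/3394 - 602) = -7073*(-2043189/3394) = 14451475797/3394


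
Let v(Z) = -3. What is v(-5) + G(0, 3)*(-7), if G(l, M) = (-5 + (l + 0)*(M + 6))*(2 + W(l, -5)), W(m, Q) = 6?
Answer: 277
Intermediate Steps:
G(l, M) = -40 + 8*l*(6 + M) (G(l, M) = (-5 + (l + 0)*(M + 6))*(2 + 6) = (-5 + l*(6 + M))*8 = -40 + 8*l*(6 + M))
v(-5) + G(0, 3)*(-7) = -3 + (-40 + 48*0 + 8*3*0)*(-7) = -3 + (-40 + 0 + 0)*(-7) = -3 - 40*(-7) = -3 + 280 = 277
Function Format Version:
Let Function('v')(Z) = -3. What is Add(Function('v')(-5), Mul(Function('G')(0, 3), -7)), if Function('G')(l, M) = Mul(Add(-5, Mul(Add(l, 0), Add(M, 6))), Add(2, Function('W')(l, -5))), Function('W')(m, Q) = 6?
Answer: 277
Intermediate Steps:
Function('G')(l, M) = Add(-40, Mul(8, l, Add(6, M))) (Function('G')(l, M) = Mul(Add(-5, Mul(Add(l, 0), Add(M, 6))), Add(2, 6)) = Mul(Add(-5, Mul(l, Add(6, M))), 8) = Add(-40, Mul(8, l, Add(6, M))))
Add(Function('v')(-5), Mul(Function('G')(0, 3), -7)) = Add(-3, Mul(Add(-40, Mul(48, 0), Mul(8, 3, 0)), -7)) = Add(-3, Mul(Add(-40, 0, 0), -7)) = Add(-3, Mul(-40, -7)) = Add(-3, 280) = 277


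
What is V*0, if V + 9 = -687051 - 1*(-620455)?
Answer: 0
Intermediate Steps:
V = -66605 (V = -9 + (-687051 - 1*(-620455)) = -9 + (-687051 + 620455) = -9 - 66596 = -66605)
V*0 = -66605*0 = 0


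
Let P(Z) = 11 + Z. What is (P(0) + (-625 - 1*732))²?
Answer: 1811716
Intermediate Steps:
(P(0) + (-625 - 1*732))² = ((11 + 0) + (-625 - 1*732))² = (11 + (-625 - 732))² = (11 - 1357)² = (-1346)² = 1811716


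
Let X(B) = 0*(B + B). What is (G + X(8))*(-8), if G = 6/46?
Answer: -24/23 ≈ -1.0435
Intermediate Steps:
G = 3/23 (G = 6*(1/46) = 3/23 ≈ 0.13043)
X(B) = 0 (X(B) = 0*(2*B) = 0)
(G + X(8))*(-8) = (3/23 + 0)*(-8) = (3/23)*(-8) = -24/23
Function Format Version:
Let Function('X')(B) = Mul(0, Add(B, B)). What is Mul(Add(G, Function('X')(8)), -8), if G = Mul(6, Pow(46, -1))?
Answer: Rational(-24, 23) ≈ -1.0435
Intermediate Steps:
G = Rational(3, 23) (G = Mul(6, Rational(1, 46)) = Rational(3, 23) ≈ 0.13043)
Function('X')(B) = 0 (Function('X')(B) = Mul(0, Mul(2, B)) = 0)
Mul(Add(G, Function('X')(8)), -8) = Mul(Add(Rational(3, 23), 0), -8) = Mul(Rational(3, 23), -8) = Rational(-24, 23)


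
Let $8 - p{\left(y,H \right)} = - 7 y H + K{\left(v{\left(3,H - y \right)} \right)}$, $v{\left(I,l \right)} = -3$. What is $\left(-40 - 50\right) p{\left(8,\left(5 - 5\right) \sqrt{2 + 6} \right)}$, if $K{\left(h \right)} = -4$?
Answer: $-1080$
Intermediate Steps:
$p{\left(y,H \right)} = 12 + 7 H y$ ($p{\left(y,H \right)} = 8 - \left(- 7 y H - 4\right) = 8 - \left(- 7 H y - 4\right) = 8 - \left(-4 - 7 H y\right) = 8 + \left(4 + 7 H y\right) = 12 + 7 H y$)
$\left(-40 - 50\right) p{\left(8,\left(5 - 5\right) \sqrt{2 + 6} \right)} = \left(-40 - 50\right) \left(12 + 7 \left(5 - 5\right) \sqrt{2 + 6} \cdot 8\right) = - 90 \left(12 + 7 \cdot 0 \sqrt{8} \cdot 8\right) = - 90 \left(12 + 7 \cdot 0 \cdot 2 \sqrt{2} \cdot 8\right) = - 90 \left(12 + 7 \cdot 0 \cdot 8\right) = - 90 \left(12 + 0\right) = \left(-90\right) 12 = -1080$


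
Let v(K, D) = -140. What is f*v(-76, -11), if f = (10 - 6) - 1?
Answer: -420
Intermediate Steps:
f = 3 (f = 4 - 1 = 3)
f*v(-76, -11) = 3*(-140) = -420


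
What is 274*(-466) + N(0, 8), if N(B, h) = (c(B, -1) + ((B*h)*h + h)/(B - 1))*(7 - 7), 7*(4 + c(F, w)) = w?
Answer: -127684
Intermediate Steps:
c(F, w) = -4 + w/7
N(B, h) = 0 (N(B, h) = ((-4 + (⅐)*(-1)) + ((B*h)*h + h)/(B - 1))*(7 - 7) = ((-4 - ⅐) + (B*h² + h)/(-1 + B))*0 = (-29/7 + (h + B*h²)/(-1 + B))*0 = 0)
274*(-466) + N(0, 8) = 274*(-466) + 0 = -127684 + 0 = -127684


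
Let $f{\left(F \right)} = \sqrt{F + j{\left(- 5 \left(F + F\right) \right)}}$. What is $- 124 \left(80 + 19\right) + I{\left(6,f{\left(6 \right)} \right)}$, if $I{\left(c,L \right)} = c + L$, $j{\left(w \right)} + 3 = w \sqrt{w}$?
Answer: $-12270 + \sqrt{3 - 120 i \sqrt{15}} \approx -12255.0 - 15.195 i$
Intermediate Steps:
$j{\left(w \right)} = -3 + w^{\frac{3}{2}}$ ($j{\left(w \right)} = -3 + w \sqrt{w} = -3 + w^{\frac{3}{2}}$)
$f{\left(F \right)} = \sqrt{-3 + F + 10 \sqrt{10} \left(- F\right)^{\frac{3}{2}}}$ ($f{\left(F \right)} = \sqrt{F + \left(-3 + \left(- 5 \left(F + F\right)\right)^{\frac{3}{2}}\right)} = \sqrt{F + \left(-3 + \left(- 5 \cdot 2 F\right)^{\frac{3}{2}}\right)} = \sqrt{F + \left(-3 + \left(- 10 F\right)^{\frac{3}{2}}\right)} = \sqrt{F + \left(-3 + 10 \sqrt{10} \left(- F\right)^{\frac{3}{2}}\right)} = \sqrt{-3 + F + 10 \sqrt{10} \left(- F\right)^{\frac{3}{2}}}$)
$I{\left(c,L \right)} = L + c$
$- 124 \left(80 + 19\right) + I{\left(6,f{\left(6 \right)} \right)} = - 124 \left(80 + 19\right) + \left(\sqrt{-3 + 6 + 10 \sqrt{10} \left(\left(-1\right) 6\right)^{\frac{3}{2}}} + 6\right) = \left(-124\right) 99 + \left(\sqrt{-3 + 6 + 10 \sqrt{10} \left(-6\right)^{\frac{3}{2}}} + 6\right) = -12276 + \left(\sqrt{-3 + 6 + 10 \sqrt{10} \left(- 6 i \sqrt{6}\right)} + 6\right) = -12276 + \left(\sqrt{-3 + 6 - 120 i \sqrt{15}} + 6\right) = -12276 + \left(\sqrt{3 - 120 i \sqrt{15}} + 6\right) = -12276 + \left(6 + \sqrt{3 - 120 i \sqrt{15}}\right) = -12270 + \sqrt{3 - 120 i \sqrt{15}}$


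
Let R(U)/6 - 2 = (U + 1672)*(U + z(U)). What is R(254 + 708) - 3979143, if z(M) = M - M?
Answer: 11224317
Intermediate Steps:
z(M) = 0
R(U) = 12 + 6*U*(1672 + U) (R(U) = 12 + 6*((U + 1672)*(U + 0)) = 12 + 6*((1672 + U)*U) = 12 + 6*(U*(1672 + U)) = 12 + 6*U*(1672 + U))
R(254 + 708) - 3979143 = (12 + 6*(254 + 708)² + 10032*(254 + 708)) - 3979143 = (12 + 6*962² + 10032*962) - 3979143 = (12 + 6*925444 + 9650784) - 3979143 = (12 + 5552664 + 9650784) - 3979143 = 15203460 - 3979143 = 11224317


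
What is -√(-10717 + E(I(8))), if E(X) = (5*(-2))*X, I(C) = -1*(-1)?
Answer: -I*√10727 ≈ -103.57*I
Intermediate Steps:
I(C) = 1
E(X) = -10*X
-√(-10717 + E(I(8))) = -√(-10717 - 10*1) = -√(-10717 - 10) = -√(-10727) = -I*√10727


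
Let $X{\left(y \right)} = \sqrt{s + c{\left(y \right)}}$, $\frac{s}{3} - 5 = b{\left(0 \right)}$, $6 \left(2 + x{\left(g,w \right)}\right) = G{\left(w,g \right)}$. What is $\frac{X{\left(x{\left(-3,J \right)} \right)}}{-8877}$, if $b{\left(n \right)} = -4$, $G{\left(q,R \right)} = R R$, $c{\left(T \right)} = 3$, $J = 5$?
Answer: $- \frac{\sqrt{6}}{8877} \approx -0.00027594$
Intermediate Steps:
$G{\left(q,R \right)} = R^{2}$
$x{\left(g,w \right)} = -2 + \frac{g^{2}}{6}$
$s = 3$ ($s = 15 + 3 \left(-4\right) = 15 - 12 = 3$)
$X{\left(y \right)} = \sqrt{6}$ ($X{\left(y \right)} = \sqrt{3 + 3} = \sqrt{6}$)
$\frac{X{\left(x{\left(-3,J \right)} \right)}}{-8877} = \frac{\sqrt{6}}{-8877} = \sqrt{6} \left(- \frac{1}{8877}\right) = - \frac{\sqrt{6}}{8877}$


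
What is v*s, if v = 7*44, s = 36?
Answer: 11088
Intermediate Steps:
v = 308
v*s = 308*36 = 11088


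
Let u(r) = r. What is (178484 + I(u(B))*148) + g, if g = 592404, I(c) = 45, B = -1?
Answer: 777548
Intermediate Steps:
(178484 + I(u(B))*148) + g = (178484 + 45*148) + 592404 = (178484 + 6660) + 592404 = 185144 + 592404 = 777548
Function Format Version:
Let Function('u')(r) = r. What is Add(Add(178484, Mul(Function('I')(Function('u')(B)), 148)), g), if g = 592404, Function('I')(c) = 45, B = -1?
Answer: 777548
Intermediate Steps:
Add(Add(178484, Mul(Function('I')(Function('u')(B)), 148)), g) = Add(Add(178484, Mul(45, 148)), 592404) = Add(Add(178484, 6660), 592404) = Add(185144, 592404) = 777548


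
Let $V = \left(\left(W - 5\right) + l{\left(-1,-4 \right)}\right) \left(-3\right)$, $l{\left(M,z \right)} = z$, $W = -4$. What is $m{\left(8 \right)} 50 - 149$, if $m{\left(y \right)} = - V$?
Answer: $-2099$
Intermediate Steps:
$V = 39$ ($V = \left(\left(-4 - 5\right) - 4\right) \left(-3\right) = \left(-9 - 4\right) \left(-3\right) = \left(-13\right) \left(-3\right) = 39$)
$m{\left(y \right)} = -39$ ($m{\left(y \right)} = \left(-1\right) 39 = -39$)
$m{\left(8 \right)} 50 - 149 = \left(-39\right) 50 - 149 = -1950 - 149 = -2099$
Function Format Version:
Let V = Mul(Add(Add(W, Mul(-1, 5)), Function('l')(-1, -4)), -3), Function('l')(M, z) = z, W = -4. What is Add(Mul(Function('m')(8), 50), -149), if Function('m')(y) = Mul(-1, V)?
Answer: -2099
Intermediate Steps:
V = 39 (V = Mul(Add(Add(-4, Mul(-1, 5)), -4), -3) = Mul(Add(Add(-4, -5), -4), -3) = Mul(Add(-9, -4), -3) = Mul(-13, -3) = 39)
Function('m')(y) = -39 (Function('m')(y) = Mul(-1, 39) = -39)
Add(Mul(Function('m')(8), 50), -149) = Add(Mul(-39, 50), -149) = Add(-1950, -149) = -2099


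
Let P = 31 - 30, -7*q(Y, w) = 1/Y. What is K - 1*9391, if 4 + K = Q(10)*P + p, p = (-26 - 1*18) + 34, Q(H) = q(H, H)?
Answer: -658351/70 ≈ -9405.0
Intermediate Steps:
q(Y, w) = -1/(7*Y)
Q(H) = -1/(7*H)
p = -10 (p = (-26 - 18) + 34 = -44 + 34 = -10)
P = 1
K = -981/70 (K = -4 + (-1/7/10*1 - 10) = -4 + (-1/7*1/10*1 - 10) = -4 + (-1/70*1 - 10) = -4 + (-1/70 - 10) = -4 - 701/70 = -981/70 ≈ -14.014)
K - 1*9391 = -981/70 - 1*9391 = -981/70 - 9391 = -658351/70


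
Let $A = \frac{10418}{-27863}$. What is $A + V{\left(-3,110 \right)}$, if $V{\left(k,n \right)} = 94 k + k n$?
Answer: $- \frac{17062574}{27863} \approx -612.37$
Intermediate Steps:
$A = - \frac{10418}{27863}$ ($A = 10418 \left(- \frac{1}{27863}\right) = - \frac{10418}{27863} \approx -0.3739$)
$A + V{\left(-3,110 \right)} = - \frac{10418}{27863} - 3 \left(94 + 110\right) = - \frac{10418}{27863} - 612 = - \frac{17062574}{27863}$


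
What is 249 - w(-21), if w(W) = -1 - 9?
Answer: 259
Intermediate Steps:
w(W) = -10
249 - w(-21) = 249 - 1*(-10) = 249 + 10 = 259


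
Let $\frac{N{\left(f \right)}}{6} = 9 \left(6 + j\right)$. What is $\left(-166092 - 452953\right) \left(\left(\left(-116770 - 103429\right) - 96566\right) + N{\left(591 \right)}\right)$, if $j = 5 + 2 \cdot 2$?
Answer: $195590362975$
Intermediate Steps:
$j = 9$ ($j = 5 + 4 = 9$)
$N{\left(f \right)} = 810$ ($N{\left(f \right)} = 6 \cdot 9 \left(6 + 9\right) = 6 \cdot 9 \cdot 15 = 6 \cdot 135 = 810$)
$\left(-166092 - 452953\right) \left(\left(\left(-116770 - 103429\right) - 96566\right) + N{\left(591 \right)}\right) = \left(-166092 - 452953\right) \left(\left(\left(-116770 - 103429\right) - 96566\right) + 810\right) = - 619045 \left(\left(-220199 - 96566\right) + 810\right) = - 619045 \left(-316765 + 810\right) = \left(-619045\right) \left(-315955\right) = 195590362975$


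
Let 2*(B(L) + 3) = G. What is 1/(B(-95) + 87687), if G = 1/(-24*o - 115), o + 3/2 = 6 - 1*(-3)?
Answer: 590/51733559 ≈ 1.1405e-5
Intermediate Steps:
o = 15/2 (o = -3/2 + (6 - 1*(-3)) = -3/2 + (6 + 3) = -3/2 + 9 = 15/2 ≈ 7.5000)
G = -1/295 (G = 1/(-24*15/2 - 115) = 1/(-180 - 115) = 1/(-295) = -1/295 ≈ -0.0033898)
B(L) = -1771/590 (B(L) = -3 + (1/2)*(-1/295) = -3 - 1/590 = -1771/590)
1/(B(-95) + 87687) = 1/(-1771/590 + 87687) = 1/(51733559/590) = 590/51733559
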